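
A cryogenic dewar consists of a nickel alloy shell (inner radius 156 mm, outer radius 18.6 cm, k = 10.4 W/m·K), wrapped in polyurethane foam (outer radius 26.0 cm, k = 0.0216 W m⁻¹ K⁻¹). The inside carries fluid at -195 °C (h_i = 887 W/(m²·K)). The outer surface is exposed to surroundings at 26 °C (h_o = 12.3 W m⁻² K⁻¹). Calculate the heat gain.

Resistance network (inner→outer):
  R_conv,in = 1/(4πr²h) = 1/(4π·0.156²·887) = 0.003687 K/W
  R_nickel alloy = (1/0.156 − 1/0.186)/(4πk) = 1.034/(4π·10.4) = 0.007911 K/W
  R_polyurethane foam = (1/0.186 − 1/0.260)/(4πk) = 1.530/(4π·0.0216) = 5.637 K/W
  R_conv,out = 1/(4πr²h) = 1/(4π·0.260²·12.3) = 0.09571 K/W
ΣR = 0.003687 + 0.007911 + 5.637 + 0.09571 = 5.744 K/W
Q = ΔT/ΣR = (-195 °C − 26 °C)/5.744 = -38.5 W
(Negative Q ⇒ heat flows inward; heat gain = 38.5 W.)

Q = 38.5 W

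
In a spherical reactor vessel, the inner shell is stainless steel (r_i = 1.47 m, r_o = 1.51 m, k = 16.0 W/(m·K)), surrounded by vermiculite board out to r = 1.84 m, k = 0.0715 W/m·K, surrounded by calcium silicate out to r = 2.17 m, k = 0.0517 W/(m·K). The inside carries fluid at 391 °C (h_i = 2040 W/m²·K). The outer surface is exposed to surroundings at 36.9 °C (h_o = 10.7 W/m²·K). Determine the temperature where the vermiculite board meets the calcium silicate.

Resistance network (inner→outer):
  R_conv,in = 1/(4πr²h) = 1/(4π·1.47²·2040) = 1.805×10^-5 K/W
  R_stainless steel = (1/1.47 − 1/1.51)/(4πk) = 0.01802/(4π·16.0) = 8.963×10^-5 K/W
  R_vermiculite board = (1/1.51 − 1/1.84)/(4πk) = 0.1188/(4π·0.0715) = 0.1322 K/W
  R_calcium silicate = (1/1.84 − 1/2.17)/(4πk) = 0.08265/(4π·0.0517) = 0.1272 K/W
  R_conv,out = 1/(4πr²h) = 1/(4π·2.17²·10.7) = 0.001579 K/W
ΣR = 1.805×10^-5 + 8.963×10^-5 + 0.1322 + 0.1272 + 0.001579 = 0.2611 K/W
Q = ΔT/ΣR = (391 °C − 36.9 °C)/0.2611 = 1356 W
From the inner boundary to the vermiculite board/calcium silicate interface, ΣR_partial = 0.1323 K/W.
T_interface = T_in − Q·ΣR_partial = 391 °C − (1356)(0.1323) = 212 °C

T = 212 °C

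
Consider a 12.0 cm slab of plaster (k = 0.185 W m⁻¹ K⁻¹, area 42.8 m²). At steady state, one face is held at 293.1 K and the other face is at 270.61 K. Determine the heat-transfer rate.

Q = 1480 W

Q = kA·ΔT/L = 0.185 × 42.8 × |293.1 K − 270.61 K| / 0.120 = 1480 W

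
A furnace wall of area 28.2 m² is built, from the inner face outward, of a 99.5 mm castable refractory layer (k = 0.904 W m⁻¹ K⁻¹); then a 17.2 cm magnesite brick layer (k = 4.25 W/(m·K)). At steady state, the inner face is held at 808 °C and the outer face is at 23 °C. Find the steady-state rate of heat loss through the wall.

Resistance network (inner→outer):
  R_castable refractory = L/(kA) = 0.0995/(0.904·28.2) = 0.003903 K/W
  R_magnesite brick = L/(kA) = 0.172/(4.25·28.2) = 0.001435 K/W
ΣR = 0.003903 + 0.001435 = 0.005338 K/W
Q = ΔT/ΣR = (808 °C − 23 °C)/0.005338 = 1.47×10^5 W

Q = 1.47×10^5 W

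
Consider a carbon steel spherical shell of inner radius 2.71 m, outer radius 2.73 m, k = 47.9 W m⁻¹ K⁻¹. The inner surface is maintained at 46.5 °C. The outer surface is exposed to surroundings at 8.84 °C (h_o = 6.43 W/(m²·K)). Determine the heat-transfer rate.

Q = 22600 W

Resistance network (inner→outer):
  R_carbon steel = (1/2.71 − 1/2.73)/(4πk) = 0.002703/(4π·47.9) = 4.491×10^-6 K/W
  R_conv,out = 1/(4πr²h) = 1/(4π·2.73²·6.43) = 0.001661 K/W
ΣR = 4.491×10^-6 + 0.001661 = 0.001665 K/W
Q = ΔT/ΣR = (46.5 °C − 8.84 °C)/0.001665 = 22600 W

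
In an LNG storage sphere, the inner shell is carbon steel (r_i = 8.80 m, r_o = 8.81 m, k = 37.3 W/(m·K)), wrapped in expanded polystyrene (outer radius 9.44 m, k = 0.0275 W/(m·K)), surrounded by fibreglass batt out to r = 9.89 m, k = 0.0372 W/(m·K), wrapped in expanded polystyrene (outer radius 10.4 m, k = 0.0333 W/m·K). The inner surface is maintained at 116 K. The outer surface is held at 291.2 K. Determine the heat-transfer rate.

Q = 3.97 kW

Resistance network (inner→outer):
  R_carbon steel = (1/8.80 − 1/8.81)/(4πk) = 1.290×10^-4/(4π·37.3) = 2.752×10^-7 K/W
  R_expanded polystyrene = (1/8.81 − 1/9.44)/(4πk) = 0.007575/(4π·0.0275) = 0.02192 K/W
  R_fibreglass batt = (1/9.44 − 1/9.89)/(4πk) = 0.004820/(4π·0.0372) = 0.01031 K/W
  R_expanded polystyrene = (1/9.89 − 1/10.4)/(4πk) = 0.004958/(4π·0.0333) = 0.01185 K/W
ΣR = 2.752×10^-7 + 0.02192 + 0.01031 + 0.01185 = 0.04408 K/W
Q = ΔT/ΣR = (116 K − 291.2 K)/0.04408 = -3970 W
(Negative Q ⇒ heat flows inward; heat gain = 3970 W.)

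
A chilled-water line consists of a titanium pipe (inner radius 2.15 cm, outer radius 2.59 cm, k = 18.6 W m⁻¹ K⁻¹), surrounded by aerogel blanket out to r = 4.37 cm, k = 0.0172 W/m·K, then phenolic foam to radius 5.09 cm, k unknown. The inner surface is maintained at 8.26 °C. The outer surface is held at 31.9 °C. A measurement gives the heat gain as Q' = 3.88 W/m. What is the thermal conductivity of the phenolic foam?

ΣR = ΔT/Q' = |8.26 − 31.9|/3.88 = 6.093 m·K/W
Known resistances:
  R'_titanium = ln(0.0259/0.0215)/(2πk) = 0.1862/(2π·18.6) = 0.001593 m·K/W
  R'_aerogel blanket = ln(0.0437/0.0259)/(2πk) = 0.5231/(2π·0.0172) = 4.840 m·K/W
R_phenolic foam = ΣR − ΣR_known = 6.093 − 4.842 = 1.251 m·K/W
ln(r₂/r₁)/(2πk) = 1.251 ⇒ k = 0.1525/(2π·1.251) = 0.0194 W/m·K

k = 0.0194 W/m·K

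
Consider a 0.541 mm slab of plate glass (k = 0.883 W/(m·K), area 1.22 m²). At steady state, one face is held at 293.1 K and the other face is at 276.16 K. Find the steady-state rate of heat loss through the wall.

Q = kA·ΔT/L = 0.883 × 1.22 × |293.1 K − 276.16 K| / 5.41×10^-4 = 33700 W

Q = 33.7 kW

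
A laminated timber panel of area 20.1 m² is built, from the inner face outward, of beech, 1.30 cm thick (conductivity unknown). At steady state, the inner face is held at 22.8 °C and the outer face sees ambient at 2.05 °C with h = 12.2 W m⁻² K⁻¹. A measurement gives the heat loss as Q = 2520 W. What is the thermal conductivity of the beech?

ΣR = ΔT/Q = |22.8 − 2.05|/2520 = 0.008234 K/W
Known resistances:
  R_conv,out = 1/(hA) = 1/(12.2·20.1) = 0.004078 K/W
R_beech = ΣR − ΣR_known = 0.008234 − 0.004078 = 0.004156 K/W
L/(kA) = 0.004156 ⇒ k = 0.0130/(0.004156·20.1) = 0.156 W/m·K

k = 0.156 W/m·K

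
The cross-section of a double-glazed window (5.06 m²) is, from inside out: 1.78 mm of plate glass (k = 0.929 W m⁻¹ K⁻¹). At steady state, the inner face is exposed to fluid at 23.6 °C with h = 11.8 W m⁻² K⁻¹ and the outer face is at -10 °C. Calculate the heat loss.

Series thermal resistances, inner to outer:
  R_conv,in = 1/(hA) = 1/(11.8·5.06) = 0.01675 K/W
  R_plate glass = L/(kA) = 0.00178/(0.929·5.06) = 3.787×10^-4 K/W
ΣR = 0.01675 + 3.787×10^-4 = 0.01713 K/W
Q = ΔT/ΣR = (23.6 °C − -10 °C)/0.01713 = 1960 W

Q = 1960 W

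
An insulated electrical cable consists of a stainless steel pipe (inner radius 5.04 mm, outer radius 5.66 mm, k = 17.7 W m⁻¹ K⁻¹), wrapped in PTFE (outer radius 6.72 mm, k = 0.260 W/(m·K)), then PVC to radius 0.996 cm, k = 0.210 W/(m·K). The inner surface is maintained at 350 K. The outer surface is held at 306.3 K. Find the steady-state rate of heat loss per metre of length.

Treat each layer as a resistance in series:
  R'_stainless steel = ln(0.00566/0.00504)/(2πk) = 0.1160/(2π·17.7) = 0.001043 m·K/W
  R'_PTFE = ln(0.00672/0.00566)/(2πk) = 0.1717/(2π·0.260) = 0.1051 m·K/W
  R'_PVC = ln(0.00996/0.00672)/(2πk) = 0.3935/(2π·0.210) = 0.2982 m·K/W
ΣR = 0.001043 + 0.1051 + 0.2982 = 0.4043 m·K/W
Q' = ΔT/ΣR = (350 K − 306.3 K)/0.4043 = 108 W/m

Q' = 108 W/m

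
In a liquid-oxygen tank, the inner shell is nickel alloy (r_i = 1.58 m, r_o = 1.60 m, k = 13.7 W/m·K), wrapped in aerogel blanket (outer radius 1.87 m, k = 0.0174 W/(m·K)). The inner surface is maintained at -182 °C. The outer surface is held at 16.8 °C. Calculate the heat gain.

Q = 482 W

Series thermal resistances, inner to outer:
  R_nickel alloy = (1/1.58 − 1/1.60)/(4πk) = 0.007911/(4π·13.7) = 4.595×10^-5 K/W
  R_aerogel blanket = (1/1.60 − 1/1.87)/(4πk) = 0.09024/(4π·0.0174) = 0.4127 K/W
ΣR = 4.595×10^-5 + 0.4127 = 0.4127 K/W
Q = ΔT/ΣR = (-182 °C − 16.8 °C)/0.4127 = -482 W
(Negative Q ⇒ heat flows inward; heat gain = 482 W.)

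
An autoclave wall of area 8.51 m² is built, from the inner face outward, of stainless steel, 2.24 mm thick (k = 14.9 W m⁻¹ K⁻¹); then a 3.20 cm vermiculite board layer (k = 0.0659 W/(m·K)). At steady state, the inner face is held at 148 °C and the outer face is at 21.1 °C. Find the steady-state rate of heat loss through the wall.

Resistance network (inner→outer):
  R_stainless steel = L/(kA) = 0.00224/(14.9·8.51) = 1.767×10^-5 K/W
  R_vermiculite board = L/(kA) = 0.0320/(0.0659·8.51) = 0.05706 K/W
ΣR = 1.767×10^-5 + 0.05706 = 0.05708 K/W
Q = ΔT/ΣR = (148 °C − 21.1 °C)/0.05708 = 2220 W

Q = 2.22 kW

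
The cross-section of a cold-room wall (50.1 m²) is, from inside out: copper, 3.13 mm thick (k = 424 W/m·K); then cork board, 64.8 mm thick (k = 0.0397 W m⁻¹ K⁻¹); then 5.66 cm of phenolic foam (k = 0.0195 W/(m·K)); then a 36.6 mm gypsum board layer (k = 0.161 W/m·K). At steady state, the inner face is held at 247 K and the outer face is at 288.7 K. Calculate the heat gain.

Treat each layer as a resistance in series:
  R_copper = L/(kA) = 0.00313/(424·50.1) = 1.473×10^-7 K/W
  R_cork board = L/(kA) = 0.0648/(0.0397·50.1) = 0.03258 K/W
  R_phenolic foam = L/(kA) = 0.0566/(0.0195·50.1) = 0.05794 K/W
  R_gypsum board = L/(kA) = 0.0366/(0.161·50.1) = 0.004538 K/W
ΣR = 1.473×10^-7 + 0.03258 + 0.05794 + 0.004538 = 0.09506 K/W
Q = ΔT/ΣR = (247 K − 288.7 K)/0.09506 = -439 W
(Negative Q ⇒ heat flows inward; heat gain = 439 W.)

Q = 439 W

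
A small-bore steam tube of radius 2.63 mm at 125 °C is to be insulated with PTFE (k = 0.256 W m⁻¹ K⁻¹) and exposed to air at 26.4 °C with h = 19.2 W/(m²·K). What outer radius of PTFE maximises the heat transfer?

For a cylinder, r_cr = k_ins/h = 0.256/19.2 = 0.0133 m = 1.33 cm

r_cr = 1.33 cm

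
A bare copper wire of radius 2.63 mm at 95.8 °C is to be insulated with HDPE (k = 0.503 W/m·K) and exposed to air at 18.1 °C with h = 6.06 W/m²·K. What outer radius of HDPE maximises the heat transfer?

r_cr = 8.30 cm

For a cylinder, r_cr = k_ins/h = 0.503/6.06 = 0.0830 m = 8.30 cm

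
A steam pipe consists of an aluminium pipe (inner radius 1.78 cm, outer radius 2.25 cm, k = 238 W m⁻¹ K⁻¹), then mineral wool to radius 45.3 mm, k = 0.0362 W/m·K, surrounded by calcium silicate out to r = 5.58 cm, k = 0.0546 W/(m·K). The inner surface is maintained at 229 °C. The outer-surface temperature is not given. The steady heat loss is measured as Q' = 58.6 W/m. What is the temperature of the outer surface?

T_out = 13.1 °C

Sum the resistances:
  R'_aluminium = ln(0.0225/0.0178)/(2πk) = 0.2343/(2π·238) = 1.567×10^-4 m·K/W
  R'_mineral wool = ln(0.0453/0.0225)/(2πk) = 0.6998/(2π·0.0362) = 3.077 m·K/W
  R'_calcium silicate = ln(0.0558/0.0453)/(2πk) = 0.2085/(2π·0.0546) = 0.6077 m·K/W
ΣR = 3.684 m·K/W
ΔT = Q'·ΣR = 58.6 × 3.684 = 215.9 K
Heat flows outward, so T_out = T_in − ΔT = 229 − 215.9 = 13.1 °C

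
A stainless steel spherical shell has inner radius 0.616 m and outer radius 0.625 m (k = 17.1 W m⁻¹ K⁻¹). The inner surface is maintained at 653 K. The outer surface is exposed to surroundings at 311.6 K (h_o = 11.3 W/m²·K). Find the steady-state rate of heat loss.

Treat each layer as a resistance in series:
  R_stainless steel = (1/0.616 − 1/0.625)/(4πk) = 0.02338/(4π·17.1) = 1.088×10^-4 K/W
  R_conv,out = 1/(4πr²h) = 1/(4π·0.625²·11.3) = 0.01803 K/W
ΣR = 1.088×10^-4 + 0.01803 = 0.01814 K/W
Q = ΔT/ΣR = (653 K − 311.6 K)/0.01814 = 18800 W

Q = 18800 W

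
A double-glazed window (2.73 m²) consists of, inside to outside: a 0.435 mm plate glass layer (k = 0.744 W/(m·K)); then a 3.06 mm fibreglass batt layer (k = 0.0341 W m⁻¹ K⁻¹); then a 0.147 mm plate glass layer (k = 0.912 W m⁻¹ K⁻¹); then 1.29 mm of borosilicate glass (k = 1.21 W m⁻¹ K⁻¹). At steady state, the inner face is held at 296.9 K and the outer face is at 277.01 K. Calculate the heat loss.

Resistance network (inner→outer):
  R_plate glass = L/(kA) = 4.35×10^-4/(0.744·2.73) = 2.142×10^-4 K/W
  R_fibreglass batt = L/(kA) = 0.00306/(0.0341·2.73) = 0.03287 K/W
  R_plate glass = L/(kA) = 1.47×10^-4/(0.912·2.73) = 5.904×10^-5 K/W
  R_borosilicate glass = L/(kA) = 0.00129/(1.21·2.73) = 3.905×10^-4 K/W
ΣR = 2.142×10^-4 + 0.03287 + 5.904×10^-5 + 3.905×10^-4 = 0.03353 K/W
Q = ΔT/ΣR = (296.9 K − 277.01 K)/0.03353 = 593 W

Q = 593 W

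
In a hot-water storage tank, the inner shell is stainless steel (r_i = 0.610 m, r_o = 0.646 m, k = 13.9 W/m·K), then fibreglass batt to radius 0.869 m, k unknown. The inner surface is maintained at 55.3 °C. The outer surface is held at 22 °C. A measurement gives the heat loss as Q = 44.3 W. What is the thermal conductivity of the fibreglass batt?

k = 0.0421 W/m·K

ΣR = ΔT/Q = |55.3 − 22|/44.3 = 0.7517 K/W
Known resistances:
  R_stainless steel = (1/0.610 − 1/0.646)/(4πk) = 0.09136/(4π·13.9) = 5.230×10^-4 K/W
R_fibreglass batt = ΣR − ΣR_known = 0.7517 − 5.230×10^-4 = 0.7512 K/W
(1/r₁−1/r₂)/(4πk) = 0.7512 ⇒ k = 0.3972/(4π·0.7512) = 0.0421 W/m·K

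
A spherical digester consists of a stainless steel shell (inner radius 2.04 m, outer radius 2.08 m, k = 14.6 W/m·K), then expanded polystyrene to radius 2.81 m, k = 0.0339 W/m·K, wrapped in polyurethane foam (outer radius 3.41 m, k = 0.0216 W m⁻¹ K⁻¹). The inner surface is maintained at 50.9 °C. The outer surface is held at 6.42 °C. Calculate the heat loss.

Q = 84.9 W

Resistance network (inner→outer):
  R_stainless steel = (1/2.04 − 1/2.08)/(4πk) = 0.009427/(4π·14.6) = 5.138×10^-5 K/W
  R_expanded polystyrene = (1/2.08 − 1/2.81)/(4πk) = 0.1249/(4π·0.0339) = 0.2932 K/W
  R_polyurethane foam = (1/2.81 − 1/3.41)/(4πk) = 0.06262/(4π·0.0216) = 0.2307 K/W
ΣR = 5.138×10^-5 + 0.2932 + 0.2307 = 0.5240 K/W
Q = ΔT/ΣR = (50.9 °C − 6.42 °C)/0.5240 = 84.9 W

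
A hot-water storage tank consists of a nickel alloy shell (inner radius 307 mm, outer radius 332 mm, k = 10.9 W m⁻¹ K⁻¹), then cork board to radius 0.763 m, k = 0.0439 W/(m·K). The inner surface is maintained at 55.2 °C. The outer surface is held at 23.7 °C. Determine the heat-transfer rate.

Series thermal resistances, inner to outer:
  R_nickel alloy = (1/0.307 − 1/0.332)/(4πk) = 0.2453/(4π·10.9) = 0.001791 K/W
  R_cork board = (1/0.332 − 1/0.763)/(4πk) = 1.701/(4π·0.0439) = 3.084 K/W
ΣR = 0.001791 + 3.084 = 3.086 K/W
Q = ΔT/ΣR = (55.2 °C − 23.7 °C)/3.086 = 10.2 W

Q = 10.2 W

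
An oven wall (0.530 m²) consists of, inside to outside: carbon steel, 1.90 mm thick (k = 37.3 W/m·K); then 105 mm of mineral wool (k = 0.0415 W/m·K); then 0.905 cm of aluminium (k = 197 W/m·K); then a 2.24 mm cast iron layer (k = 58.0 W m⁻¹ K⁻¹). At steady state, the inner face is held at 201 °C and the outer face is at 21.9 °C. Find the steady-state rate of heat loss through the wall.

Series thermal resistances, inner to outer:
  R_carbon steel = L/(kA) = 0.00190/(37.3·0.530) = 9.611×10^-5 K/W
  R_mineral wool = L/(kA) = 0.105/(0.0415·0.530) = 4.774 K/W
  R_aluminium = L/(kA) = 0.00905/(197·0.530) = 8.668×10^-5 K/W
  R_cast iron = L/(kA) = 0.00224/(58.0·0.530) = 7.287×10^-5 K/W
ΣR = 9.611×10^-5 + 4.774 + 8.668×10^-5 + 7.287×10^-5 = 4.774 K/W
Q = ΔT/ΣR = (201 °C − 21.9 °C)/4.774 = 37.5 W

Q = 37.5 W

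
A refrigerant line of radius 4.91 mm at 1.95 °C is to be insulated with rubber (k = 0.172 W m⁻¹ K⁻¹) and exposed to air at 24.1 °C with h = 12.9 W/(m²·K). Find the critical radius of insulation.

r_cr = 1.33 cm

For a cylinder, r_cr = k_ins/h = 0.172/12.9 = 0.0133 m = 1.33 cm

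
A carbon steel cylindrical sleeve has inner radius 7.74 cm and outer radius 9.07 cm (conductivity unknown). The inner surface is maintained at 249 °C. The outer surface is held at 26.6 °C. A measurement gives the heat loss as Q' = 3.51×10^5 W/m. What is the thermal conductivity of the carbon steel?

k = 39.8 W/m·K

ΣR = ΔT/Q' = |249 − 26.6|/3.51×10^5 = 6.336×10^-4 m·K/W
ln(r₂/r₁)/(2πk) = 6.336×10^-4 ⇒ k = 0.1586/(2π·6.336×10^-4) = 39.8 W/m·K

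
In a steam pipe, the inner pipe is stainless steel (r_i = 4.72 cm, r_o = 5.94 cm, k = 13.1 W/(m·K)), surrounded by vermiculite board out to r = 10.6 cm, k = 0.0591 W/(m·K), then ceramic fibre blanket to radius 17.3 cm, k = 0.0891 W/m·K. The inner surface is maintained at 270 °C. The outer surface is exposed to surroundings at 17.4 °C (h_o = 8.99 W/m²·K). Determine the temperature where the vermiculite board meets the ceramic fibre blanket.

Resistance network (inner→outer):
  R'_stainless steel = ln(0.0594/0.0472)/(2πk) = 0.2299/(2π·13.1) = 0.002793 m·K/W
  R'_vermiculite board = ln(0.106/0.0594)/(2πk) = 0.5791/(2π·0.0591) = 1.560 m·K/W
  R'_ceramic fibre blanket = ln(0.173/0.106)/(2πk) = 0.4899/(2π·0.0891) = 0.8750 m·K/W
  R'_conv,out = 1/(2πr h) = 1/(2π·0.173·8.99) = 0.1023 m·K/W
ΣR = 0.002793 + 1.560 + 0.8750 + 0.1023 = 2.540 m·K/W
Q' = ΔT/ΣR = (270 °C − 17.4 °C)/2.540 = 99.45 W/m
From the inner boundary to the vermiculite board/ceramic fibre blanket interface, ΣR_partial = 1.563 m·K/W.
T_interface = T_in − Q'·ΣR_partial = 270 °C − (99.45)(1.563) = 115 °C

T = 115 °C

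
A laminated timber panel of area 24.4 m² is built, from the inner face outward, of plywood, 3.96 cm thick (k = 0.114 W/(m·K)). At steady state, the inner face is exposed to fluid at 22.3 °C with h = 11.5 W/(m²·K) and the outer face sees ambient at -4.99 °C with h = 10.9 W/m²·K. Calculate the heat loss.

Q = 1270 W

Resistance network (inner→outer):
  R_conv,in = 1/(hA) = 1/(11.5·24.4) = 0.003564 K/W
  R_plywood = L/(kA) = 0.0396/(0.114·24.4) = 0.01424 K/W
  R_conv,out = 1/(hA) = 1/(10.9·24.4) = 0.003760 K/W
ΣR = 0.003564 + 0.01424 + 0.003760 = 0.02156 K/W
Q = ΔT/ΣR = (22.3 °C − -4.99 °C)/0.02156 = 1270 W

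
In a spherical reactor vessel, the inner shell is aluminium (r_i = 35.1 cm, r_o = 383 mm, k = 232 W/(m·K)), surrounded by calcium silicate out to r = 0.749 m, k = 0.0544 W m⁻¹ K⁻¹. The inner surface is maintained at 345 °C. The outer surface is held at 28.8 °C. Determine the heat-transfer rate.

Q = 169 W

Series thermal resistances, inner to outer:
  R_aluminium = (1/0.351 − 1/0.383)/(4πk) = 0.2380/(4π·232) = 8.165×10^-5 K/W
  R_calcium silicate = (1/0.383 − 1/0.749)/(4πk) = 1.276/(4π·0.0544) = 1.866 K/W
ΣR = 8.165×10^-5 + 1.866 = 1.866 K/W
Q = ΔT/ΣR = (345 °C − 28.8 °C)/1.866 = 169 W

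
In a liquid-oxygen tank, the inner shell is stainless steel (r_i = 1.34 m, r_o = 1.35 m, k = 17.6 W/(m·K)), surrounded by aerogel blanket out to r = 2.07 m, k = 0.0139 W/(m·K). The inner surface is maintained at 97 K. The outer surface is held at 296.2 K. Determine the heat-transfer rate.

Q = 135 W

Treat each layer as a resistance in series:
  R_stainless steel = (1/1.34 − 1/1.35)/(4πk) = 0.005528/(4π·17.6) = 2.499×10^-5 K/W
  R_aerogel blanket = (1/1.35 − 1/2.07)/(4πk) = 0.2576/(4π·0.0139) = 1.475 K/W
ΣR = 2.499×10^-5 + 1.475 = 1.475 K/W
Q = ΔT/ΣR = (97 K − 296.2 K)/1.475 = -135 W
(Negative Q ⇒ heat flows inward; heat gain = 135 W.)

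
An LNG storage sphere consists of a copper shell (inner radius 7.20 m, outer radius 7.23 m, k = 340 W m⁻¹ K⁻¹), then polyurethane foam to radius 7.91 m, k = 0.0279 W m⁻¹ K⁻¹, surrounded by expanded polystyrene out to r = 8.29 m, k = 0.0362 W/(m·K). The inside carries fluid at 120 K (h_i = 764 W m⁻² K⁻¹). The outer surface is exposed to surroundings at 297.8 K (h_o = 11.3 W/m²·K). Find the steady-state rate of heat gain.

Q = 3800 W

Series thermal resistances, inner to outer:
  R_conv,in = 1/(4πr²h) = 1/(4π·7.20²·764) = 2.009×10^-6 K/W
  R_copper = (1/7.20 − 1/7.23)/(4πk) = 5.763×10^-4/(4π·340) = 1.349×10^-7 K/W
  R_polyurethane foam = (1/7.23 − 1/7.91)/(4πk) = 0.01189/(4π·0.0279) = 0.03391 K/W
  R_expanded polystyrene = (1/7.91 − 1/8.29)/(4πk) = 0.005795/(4π·0.0362) = 0.01274 K/W
  R_conv,out = 1/(4πr²h) = 1/(4π·8.29²·11.3) = 1.025×10^-4 K/W
ΣR = 2.009×10^-6 + 1.349×10^-7 + 0.03391 + 0.01274 + 1.025×10^-4 = 0.04675 K/W
Q = ΔT/ΣR = (120 K − 297.8 K)/0.04675 = -3800 W
(Negative Q ⇒ heat flows inward; heat gain = 3800 W.)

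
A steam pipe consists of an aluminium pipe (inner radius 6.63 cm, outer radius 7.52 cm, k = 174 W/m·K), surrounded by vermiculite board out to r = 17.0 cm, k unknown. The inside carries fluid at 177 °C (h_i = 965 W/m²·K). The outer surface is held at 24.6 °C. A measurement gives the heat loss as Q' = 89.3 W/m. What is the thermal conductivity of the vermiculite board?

ΣR = ΔT/Q' = |177 − 24.6|/89.3 = 1.707 m·K/W
Known resistances:
  R'_conv,in = 1/(2πr h) = 1/(2π·0.0663·965) = 0.002488 m·K/W
  R'_aluminium = ln(0.0752/0.0663)/(2πk) = 0.1260/(2π·174) = 1.152×10^-4 m·K/W
R_vermiculite board = ΣR − ΣR_known = 1.707 − 0.002603 = 1.704 m·K/W
ln(r₂/r₁)/(2πk) = 1.704 ⇒ k = 0.8156/(2π·1.704) = 0.0762 W/m·K

k = 0.0762 W/m·K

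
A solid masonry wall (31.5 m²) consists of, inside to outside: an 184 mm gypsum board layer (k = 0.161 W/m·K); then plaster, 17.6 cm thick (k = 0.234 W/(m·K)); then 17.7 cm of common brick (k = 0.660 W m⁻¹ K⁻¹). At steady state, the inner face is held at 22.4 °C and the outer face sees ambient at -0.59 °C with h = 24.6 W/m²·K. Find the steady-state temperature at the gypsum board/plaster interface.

T = 10.5 °C

Series thermal resistances, inner to outer:
  R_gypsum board = L/(kA) = 0.184/(0.161·31.5) = 0.03628 K/W
  R_plaster = L/(kA) = 0.176/(0.234·31.5) = 0.02388 K/W
  R_common brick = L/(kA) = 0.177/(0.660·31.5) = 0.008514 K/W
  R_conv,out = 1/(hA) = 1/(24.6·31.5) = 0.001290 K/W
ΣR = 0.03628 + 0.02388 + 0.008514 + 0.001290 = 0.06996 K/W
Q = ΔT/ΣR = (22.4 °C − -0.59 °C)/0.06996 = 328.6 W
From the inner boundary to the gypsum board/plaster interface, ΣR_partial = 0.03628 K/W.
T_interface = T_in − Q·ΣR_partial = 22.4 °C − (328.6)(0.03628) = 10.5 °C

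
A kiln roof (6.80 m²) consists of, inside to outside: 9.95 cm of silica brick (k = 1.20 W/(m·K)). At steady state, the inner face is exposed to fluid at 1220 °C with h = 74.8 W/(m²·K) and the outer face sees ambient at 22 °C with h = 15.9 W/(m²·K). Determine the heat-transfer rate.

Treat each layer as a resistance in series:
  R_conv,in = 1/(hA) = 1/(74.8·6.80) = 0.001966 K/W
  R_silica brick = L/(kA) = 0.0995/(1.20·6.80) = 0.01219 K/W
  R_conv,out = 1/(hA) = 1/(15.9·6.80) = 0.009249 K/W
ΣR = 0.001966 + 0.01219 + 0.009249 = 0.02340 K/W
Q = ΔT/ΣR = (1220 °C − 22 °C)/0.02340 = 51200 W

Q = 51.2 kW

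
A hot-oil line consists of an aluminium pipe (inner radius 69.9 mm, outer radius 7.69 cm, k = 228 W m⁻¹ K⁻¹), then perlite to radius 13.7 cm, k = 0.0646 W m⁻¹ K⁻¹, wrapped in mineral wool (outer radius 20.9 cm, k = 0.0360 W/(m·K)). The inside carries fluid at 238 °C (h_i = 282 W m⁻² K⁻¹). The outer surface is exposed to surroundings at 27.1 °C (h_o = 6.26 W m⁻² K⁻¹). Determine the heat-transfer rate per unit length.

Treat each layer as a resistance in series:
  R'_conv,in = 1/(2πr h) = 1/(2π·0.0699·282) = 0.008074 m·K/W
  R'_aluminium = ln(0.0769/0.0699)/(2πk) = 0.09544/(2π·228) = 6.662×10^-5 m·K/W
  R'_perlite = ln(0.137/0.0769)/(2πk) = 0.5775/(2π·0.0646) = 1.423 m·K/W
  R'_mineral wool = ln(0.209/0.137)/(2πk) = 0.4224/(2π·0.0360) = 1.867 m·K/W
  R'_conv,out = 1/(2πr h) = 1/(2π·0.209·6.26) = 0.1216 m·K/W
ΣR = 0.008074 + 6.662×10^-5 + 1.423 + 1.867 + 0.1216 = 3.420 m·K/W
Q' = ΔT/ΣR = (238 °C − 27.1 °C)/3.420 = 61.7 W/m

Q' = 61.7 W/m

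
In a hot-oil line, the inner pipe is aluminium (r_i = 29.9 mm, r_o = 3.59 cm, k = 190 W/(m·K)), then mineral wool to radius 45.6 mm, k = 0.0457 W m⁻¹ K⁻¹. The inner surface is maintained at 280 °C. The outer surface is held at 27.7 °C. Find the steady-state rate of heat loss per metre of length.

Q' = 303 W/m

Resistance network (inner→outer):
  R'_aluminium = ln(0.0359/0.0299)/(2πk) = 0.1829/(2π·190) = 1.532×10^-4 m·K/W
  R'_mineral wool = ln(0.0456/0.0359)/(2πk) = 0.2392/(2π·0.0457) = 0.8329 m·K/W
ΣR = 1.532×10^-4 + 0.8329 = 0.8331 m·K/W
Q' = ΔT/ΣR = (280 °C − 27.7 °C)/0.8331 = 303 W/m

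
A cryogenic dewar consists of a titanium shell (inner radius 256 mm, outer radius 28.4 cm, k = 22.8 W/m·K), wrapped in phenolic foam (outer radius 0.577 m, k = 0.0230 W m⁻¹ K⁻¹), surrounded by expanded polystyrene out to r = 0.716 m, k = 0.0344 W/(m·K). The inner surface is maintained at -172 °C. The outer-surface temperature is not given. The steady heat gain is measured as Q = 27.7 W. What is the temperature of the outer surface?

Series resistances:
  R_titanium = (1/0.256 − 1/0.284)/(4πk) = 0.3851/(4π·22.8) = 0.001344 K/W
  R_phenolic foam = (1/0.284 − 1/0.577)/(4πk) = 1.788/(4π·0.0230) = 6.186 K/W
  R_expanded polystyrene = (1/0.577 − 1/0.716)/(4πk) = 0.3365/(4π·0.0344) = 0.7783 K/W
ΣR = 6.966 K/W
ΔT = Q·ΣR = 27.7 × 6.966 = 193.0 K
Heat flows inward, so T_out = T_in + ΔT = -172 + 193.0 = 21.0 °C

T_out = 21.0 °C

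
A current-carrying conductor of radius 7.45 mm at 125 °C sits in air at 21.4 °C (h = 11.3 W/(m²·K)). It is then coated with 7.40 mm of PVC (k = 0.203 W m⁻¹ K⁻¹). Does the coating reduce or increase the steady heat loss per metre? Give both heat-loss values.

increases: 54.8 → 69.6 W/m

Critical radius for a cylinder: r_cr = k/h = 0.0180 m = 1.80 cm.
Outer radius after coating: r₂ = 0.00745 + 0.00740 = 0.01485 m.
Since r₁ < r_cr and r₂ ≤ r_cr, the coating moves toward the maximum at r_cr — heat loss rises.
Bare: R = 1/(2πr₁h) = 1.891 m·K/W; Q = 103.6/1.891 = 54.8 W/m.
Coated: R = R_cond + R_conv = 1.489 m·K/W; Q = 103.6/1.489 = 69.6 W/m.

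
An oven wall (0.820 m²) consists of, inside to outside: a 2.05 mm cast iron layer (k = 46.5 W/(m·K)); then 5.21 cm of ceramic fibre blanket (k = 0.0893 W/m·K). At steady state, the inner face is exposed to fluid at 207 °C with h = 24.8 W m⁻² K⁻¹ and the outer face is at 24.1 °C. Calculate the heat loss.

Q = 240 W

Treat each layer as a resistance in series:
  R_conv,in = 1/(hA) = 1/(24.8·0.820) = 0.04917 K/W
  R_cast iron = L/(kA) = 0.00205/(46.5·0.820) = 5.376×10^-5 K/W
  R_ceramic fibre blanket = L/(kA) = 0.0521/(0.0893·0.820) = 0.7115 K/W
ΣR = 0.04917 + 5.376×10^-5 + 0.7115 = 0.7607 K/W
Q = ΔT/ΣR = (207 °C − 24.1 °C)/0.7607 = 240 W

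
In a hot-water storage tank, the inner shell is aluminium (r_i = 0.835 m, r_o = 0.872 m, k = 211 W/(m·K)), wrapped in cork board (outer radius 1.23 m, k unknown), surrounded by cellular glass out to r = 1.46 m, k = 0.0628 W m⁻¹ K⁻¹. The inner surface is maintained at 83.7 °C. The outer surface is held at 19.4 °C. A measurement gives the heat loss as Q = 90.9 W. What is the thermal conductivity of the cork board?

ΣR = ΔT/Q = |83.7 − 19.4|/90.9 = 0.7074 K/W
Known resistances:
  R_aluminium = (1/0.835 − 1/0.872)/(4πk) = 0.05082/(4π·211) = 1.916×10^-5 K/W
  R_cellular glass = (1/1.23 − 1/1.46)/(4πk) = 0.1281/(4π·0.0628) = 0.1623 K/W
R_cork board = ΣR − ΣR_known = 0.7074 − 0.1623 = 0.5451 K/W
(1/r₁−1/r₂)/(4πk) = 0.5451 ⇒ k = 0.3338/(4π·0.5451) = 0.0487 W/m·K

k = 0.0487 W/m·K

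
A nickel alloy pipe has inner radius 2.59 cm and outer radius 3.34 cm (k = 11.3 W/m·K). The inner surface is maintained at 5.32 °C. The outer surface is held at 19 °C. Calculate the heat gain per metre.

Q' = 2πk·ΔT/ln(r₂/r₁) = 2π × 11.3 × 13.68 / ln(0.0334/0.0259) = 3820 W/m

Q' = 3.82 kW/m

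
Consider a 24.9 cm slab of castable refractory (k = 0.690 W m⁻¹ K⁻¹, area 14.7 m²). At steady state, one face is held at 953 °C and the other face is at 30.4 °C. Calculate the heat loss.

Q = 37.6 kW

Q = kA·ΔT/L = 0.690 × 14.7 × |953 °C − 30.4 °C| / 0.249 = 37600 W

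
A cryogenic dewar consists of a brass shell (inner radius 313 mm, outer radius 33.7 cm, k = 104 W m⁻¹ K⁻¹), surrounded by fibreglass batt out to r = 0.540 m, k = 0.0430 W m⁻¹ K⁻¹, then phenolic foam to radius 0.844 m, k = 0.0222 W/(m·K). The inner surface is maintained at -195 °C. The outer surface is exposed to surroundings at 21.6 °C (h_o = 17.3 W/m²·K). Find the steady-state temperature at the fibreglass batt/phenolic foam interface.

T = -94.8 °C

Treat each layer as a resistance in series:
  R_brass = (1/0.313 − 1/0.337)/(4πk) = 0.2275/(4π·104) = 1.741×10^-4 K/W
  R_fibreglass batt = (1/0.337 − 1/0.540)/(4πk) = 1.116/(4π·0.0430) = 2.064 K/W
  R_phenolic foam = (1/0.540 − 1/0.844)/(4πk) = 0.6670/(4π·0.0222) = 2.391 K/W
  R_conv,out = 1/(4πr²h) = 1/(4π·0.844²·17.3) = 0.006457 K/W
ΣR = 1.741×10^-4 + 2.064 + 2.391 + 0.006457 = 4.462 K/W
Q = ΔT/ΣR = (-195 °C − 21.6 °C)/4.462 = -48.54 W
From the inner boundary to the fibreglass batt/phenolic foam interface, ΣR_partial = 2.064 K/W.
T_interface = T_in − Q·ΣR_partial = -195 °C − (-48.54)(2.064) = -94.8 °C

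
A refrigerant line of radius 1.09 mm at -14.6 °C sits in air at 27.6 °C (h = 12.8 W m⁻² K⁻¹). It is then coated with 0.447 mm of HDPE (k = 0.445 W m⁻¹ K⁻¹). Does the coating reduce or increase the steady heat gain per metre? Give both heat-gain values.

Critical radius for a cylinder: r_cr = k/h = 0.0348 m = 3.48 cm.
Outer radius after coating: r₂ = 0.00109 + 4.47×10^-4 = 0.001537 m.
Since r₁ < r_cr and r₂ ≤ r_cr, the coating moves toward the maximum at r_cr — heat gain rises.
Bare: R = 1/(2πr₁h) = 11.41 m·K/W; Q = 42.2/11.41 = 3.70 W/m.
Coated: R = R_cond + R_conv = 8.213 m·K/W; Q = 42.2/8.213 = 5.14 W/m.

increases: 3.70 → 5.14 W/m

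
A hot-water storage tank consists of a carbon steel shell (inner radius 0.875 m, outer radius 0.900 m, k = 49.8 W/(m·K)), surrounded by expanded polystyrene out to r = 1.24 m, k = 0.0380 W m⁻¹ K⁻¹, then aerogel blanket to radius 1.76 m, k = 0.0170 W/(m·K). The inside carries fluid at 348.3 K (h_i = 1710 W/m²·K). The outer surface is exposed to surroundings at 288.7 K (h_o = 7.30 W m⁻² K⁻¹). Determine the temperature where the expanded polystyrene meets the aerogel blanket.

Treat each layer as a resistance in series:
  R_conv,in = 1/(4πr²h) = 1/(4π·0.875²·1710) = 6.078×10^-5 K/W
  R_carbon steel = (1/0.875 − 1/0.900)/(4πk) = 0.03175/(4π·49.8) = 5.073×10^-5 K/W
  R_expanded polystyrene = (1/0.900 − 1/1.24)/(4πk) = 0.3047/(4π·0.0380) = 0.6380 K/W
  R_aerogel blanket = (1/1.24 − 1/1.76)/(4πk) = 0.2383/(4π·0.0170) = 1.115 K/W
  R_conv,out = 1/(4πr²h) = 1/(4π·1.76²·7.30) = 0.003519 K/W
ΣR = 6.078×10^-5 + 5.073×10^-5 + 0.6380 + 1.115 + 0.003519 = 1.757 K/W
Q = ΔT/ΣR = (348.3 K − 288.7 K)/1.757 = 33.92 W
From the inner boundary to the expanded polystyrene/aerogel blanket interface, ΣR_partial = 0.6381 K/W.
T_interface = T_in − Q·ΣR_partial = 348.3 K − (33.92)(0.6381) = 326.7 K

T = 326.7 K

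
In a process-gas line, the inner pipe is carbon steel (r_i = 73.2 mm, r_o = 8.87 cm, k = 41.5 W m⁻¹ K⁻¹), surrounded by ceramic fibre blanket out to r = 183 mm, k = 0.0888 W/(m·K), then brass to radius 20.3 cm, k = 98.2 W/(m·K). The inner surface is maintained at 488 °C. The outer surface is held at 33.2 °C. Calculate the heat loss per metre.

Q' = 350 W/m

Resistance network (inner→outer):
  R'_carbon steel = ln(0.0887/0.0732)/(2πk) = 0.1921/(2π·41.5) = 7.366×10^-4 m·K/W
  R'_ceramic fibre blanket = ln(0.183/0.0887)/(2πk) = 0.7242/(2π·0.0888) = 1.298 m·K/W
  R'_brass = ln(0.203/0.183)/(2πk) = 0.1037/(2π·98.2) = 1.681×10^-4 m·K/W
ΣR = 7.366×10^-4 + 1.298 + 1.681×10^-4 = 1.299 m·K/W
Q' = ΔT/ΣR = (488 °C − 33.2 °C)/1.299 = 350 W/m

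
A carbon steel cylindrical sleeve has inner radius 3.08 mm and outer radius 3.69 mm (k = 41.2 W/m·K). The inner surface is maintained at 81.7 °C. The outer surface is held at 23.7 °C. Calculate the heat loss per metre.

Q' = 83100 W/m

Q' = 2πk·ΔT/ln(r₂/r₁) = 2π × 41.2 × 58 / ln(0.00369/0.00308) = 83100 W/m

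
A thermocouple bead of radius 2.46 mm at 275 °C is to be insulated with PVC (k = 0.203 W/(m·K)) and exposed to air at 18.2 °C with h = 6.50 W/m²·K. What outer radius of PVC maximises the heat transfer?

For a sphere, r_cr = 2k_ins/h = 2·0.203/6.50 = 0.0625 m = 6.25 cm

r_cr = 6.25 cm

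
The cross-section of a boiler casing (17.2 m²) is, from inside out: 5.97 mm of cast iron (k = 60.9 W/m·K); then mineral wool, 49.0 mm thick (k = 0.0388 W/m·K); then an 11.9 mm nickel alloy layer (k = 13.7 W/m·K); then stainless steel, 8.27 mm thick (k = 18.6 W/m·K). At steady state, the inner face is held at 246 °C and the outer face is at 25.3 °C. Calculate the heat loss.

Q = 3000 W

Series thermal resistances, inner to outer:
  R_cast iron = L/(kA) = 0.00597/(60.9·17.2) = 5.699×10^-6 K/W
  R_mineral wool = L/(kA) = 0.0490/(0.0388·17.2) = 0.07342 K/W
  R_nickel alloy = L/(kA) = 0.0119/(13.7·17.2) = 5.050×10^-5 K/W
  R_stainless steel = L/(kA) = 0.00827/(18.6·17.2) = 2.585×10^-5 K/W
ΣR = 5.699×10^-6 + 0.07342 + 5.050×10^-5 + 2.585×10^-5 = 0.07350 K/W
Q = ΔT/ΣR = (246 °C − 25.3 °C)/0.07350 = 3000 W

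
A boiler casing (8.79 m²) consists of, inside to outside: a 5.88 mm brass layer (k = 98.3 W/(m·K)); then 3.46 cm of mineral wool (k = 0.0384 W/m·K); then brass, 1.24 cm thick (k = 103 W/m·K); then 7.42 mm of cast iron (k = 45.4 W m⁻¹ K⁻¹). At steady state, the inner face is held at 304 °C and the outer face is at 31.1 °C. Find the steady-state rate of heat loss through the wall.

Q = 2.66 kW

Resistance network (inner→outer):
  R_brass = L/(kA) = 0.00588/(98.3·8.79) = 6.805×10^-6 K/W
  R_mineral wool = L/(kA) = 0.0346/(0.0384·8.79) = 0.1025 K/W
  R_brass = L/(kA) = 0.0124/(103·8.79) = 1.370×10^-5 K/W
  R_cast iron = L/(kA) = 0.00742/(45.4·8.79) = 1.859×10^-5 K/W
ΣR = 6.805×10^-6 + 0.1025 + 1.370×10^-5 + 1.859×10^-5 = 0.1025 K/W
Q = ΔT/ΣR = (304 °C − 31.1 °C)/0.1025 = 2660 W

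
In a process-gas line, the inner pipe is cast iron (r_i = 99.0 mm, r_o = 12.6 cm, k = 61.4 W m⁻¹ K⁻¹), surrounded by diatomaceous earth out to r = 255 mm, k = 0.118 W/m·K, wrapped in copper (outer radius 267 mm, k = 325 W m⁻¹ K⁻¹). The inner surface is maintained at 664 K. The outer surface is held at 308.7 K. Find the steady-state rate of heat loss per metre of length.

Resistance network (inner→outer):
  R'_cast iron = ln(0.126/0.0990)/(2πk) = 0.2412/(2π·61.4) = 6.251×10^-4 m·K/W
  R'_diatomaceous earth = ln(0.255/0.126)/(2πk) = 0.7050/(2π·0.118) = 0.9509 m·K/W
  R'_copper = ln(0.267/0.255)/(2πk) = 0.04599/(2π·325) = 2.252×10^-5 m·K/W
ΣR = 6.251×10^-4 + 0.9509 + 2.252×10^-5 = 0.9515 m·K/W
Q' = ΔT/ΣR = (664 K − 308.7 K)/0.9515 = 373 W/m

Q' = 373 W/m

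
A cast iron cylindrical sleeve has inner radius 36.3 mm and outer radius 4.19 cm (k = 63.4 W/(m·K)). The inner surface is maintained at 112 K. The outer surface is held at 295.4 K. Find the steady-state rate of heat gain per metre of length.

Q' = 509 kW/m

Q' = 2πk·ΔT/ln(r₂/r₁) = 2π × 63.4 × 183.4 / ln(0.0419/0.0363) = 5.09×10^5 W/m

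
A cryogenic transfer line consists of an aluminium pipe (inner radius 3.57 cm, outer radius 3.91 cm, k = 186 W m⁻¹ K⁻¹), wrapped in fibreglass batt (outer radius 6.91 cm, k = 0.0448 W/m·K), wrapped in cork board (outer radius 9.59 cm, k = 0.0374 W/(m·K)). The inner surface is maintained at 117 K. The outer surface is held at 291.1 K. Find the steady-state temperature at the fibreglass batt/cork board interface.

T = 220.1 K

Treat each layer as a resistance in series:
  R'_aluminium = ln(0.0391/0.0357)/(2πk) = 0.09097/(2π·186) = 7.784×10^-5 m·K/W
  R'_fibreglass batt = ln(0.0691/0.0391)/(2πk) = 0.5694/(2π·0.0448) = 2.023 m·K/W
  R'_cork board = ln(0.0959/0.0691)/(2πk) = 0.3278/(2π·0.0374) = 1.395 m·K/W
ΣR = 7.784×10^-5 + 2.023 + 1.395 = 3.418 m·K/W
Q' = ΔT/ΣR = (117 K − 291.1 K)/3.418 = -50.94 W/m
From the inner boundary to the fibreglass batt/cork board interface, ΣR_partial = 2.023 m·K/W.
T_interface = T_in − Q'·ΣR_partial = 117 K − (-50.94)(2.023) = 220.1 K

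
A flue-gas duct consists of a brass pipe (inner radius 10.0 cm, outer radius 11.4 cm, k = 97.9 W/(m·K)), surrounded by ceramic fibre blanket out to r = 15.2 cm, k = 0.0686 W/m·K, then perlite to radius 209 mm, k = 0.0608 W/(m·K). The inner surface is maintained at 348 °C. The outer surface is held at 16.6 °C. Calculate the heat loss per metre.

Treat each layer as a resistance in series:
  R'_brass = ln(0.114/0.100)/(2πk) = 0.1310/(2π·97.9) = 2.130×10^-4 m·K/W
  R'_ceramic fibre blanket = ln(0.152/0.114)/(2πk) = 0.2877/(2π·0.0686) = 0.6674 m·K/W
  R'_perlite = ln(0.209/0.152)/(2πk) = 0.3185/(2π·0.0608) = 0.8336 m·K/W
ΣR = 2.130×10^-4 + 0.6674 + 0.8336 = 1.501 m·K/W
Q' = ΔT/ΣR = (348 °C − 16.6 °C)/1.501 = 221 W/m

Q' = 221 W/m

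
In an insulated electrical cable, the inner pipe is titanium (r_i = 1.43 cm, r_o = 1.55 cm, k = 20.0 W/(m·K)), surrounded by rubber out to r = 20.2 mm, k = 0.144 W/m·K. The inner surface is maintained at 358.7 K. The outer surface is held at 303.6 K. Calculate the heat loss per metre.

Resistance network (inner→outer):
  R'_titanium = ln(0.0155/0.0143)/(2πk) = 0.08058/(2π·20.0) = 6.412×10^-4 m·K/W
  R'_rubber = ln(0.0202/0.0155)/(2πk) = 0.2648/(2π·0.144) = 0.2927 m·K/W
ΣR = 6.412×10^-4 + 0.2927 = 0.2933 m·K/W
Q' = ΔT/ΣR = (358.7 K − 303.6 K)/0.2933 = 188 W/m

Q' = 188 W/m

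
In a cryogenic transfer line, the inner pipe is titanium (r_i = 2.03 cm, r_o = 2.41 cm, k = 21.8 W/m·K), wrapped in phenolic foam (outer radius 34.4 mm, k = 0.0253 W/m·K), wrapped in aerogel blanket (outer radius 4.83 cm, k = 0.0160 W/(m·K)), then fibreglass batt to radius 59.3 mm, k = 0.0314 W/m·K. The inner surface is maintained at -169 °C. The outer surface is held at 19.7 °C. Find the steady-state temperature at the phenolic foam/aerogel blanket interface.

Resistance network (inner→outer):
  R'_titanium = ln(0.0241/0.0203)/(2πk) = 0.1716/(2π·21.8) = 0.001253 m·K/W
  R'_phenolic foam = ln(0.0344/0.0241)/(2πk) = 0.3558/(2π·0.0253) = 2.239 m·K/W
  R'_aerogel blanket = ln(0.0483/0.0344)/(2πk) = 0.3394/(2π·0.0160) = 3.376 m·K/W
  R'_fibreglass batt = ln(0.0593/0.0483)/(2πk) = 0.2052/(2π·0.0314) = 1.040 m·K/W
ΣR = 0.001253 + 2.239 + 3.376 + 1.040 = 6.656 m·K/W
Q' = ΔT/ΣR = (-169 °C − 19.7 °C)/6.656 = -28.35 W/m
From the inner boundary to the phenolic foam/aerogel blanket interface, ΣR_partial = 2.240 m·K/W.
T_interface = T_in − Q'·ΣR_partial = -169 °C − (-28.35)(2.240) = -105 °C

T = -105 °C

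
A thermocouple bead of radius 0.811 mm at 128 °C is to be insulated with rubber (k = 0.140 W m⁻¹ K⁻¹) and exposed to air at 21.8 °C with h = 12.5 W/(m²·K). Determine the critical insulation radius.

For a sphere, r_cr = 2k_ins/h = 2·0.140/12.5 = 0.0224 m = 2.24 cm

r_cr = 2.24 cm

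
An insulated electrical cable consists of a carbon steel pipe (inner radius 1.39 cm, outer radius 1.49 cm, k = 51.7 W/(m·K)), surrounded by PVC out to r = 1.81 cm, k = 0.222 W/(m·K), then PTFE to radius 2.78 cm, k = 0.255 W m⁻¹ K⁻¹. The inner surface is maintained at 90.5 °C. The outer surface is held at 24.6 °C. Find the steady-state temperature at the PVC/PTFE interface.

T = 67.9 °C

Series thermal resistances, inner to outer:
  R'_carbon steel = ln(0.0149/0.0139)/(2πk) = 0.06947/(2π·51.7) = 2.139×10^-4 m·K/W
  R'_PVC = ln(0.0181/0.0149)/(2πk) = 0.1946/(2π·0.222) = 0.1395 m·K/W
  R'_PTFE = ln(0.0278/0.0181)/(2πk) = 0.4291/(2π·0.255) = 0.2678 m·K/W
ΣR = 2.139×10^-4 + 0.1395 + 0.2678 = 0.4075 m·K/W
Q' = ΔT/ΣR = (90.5 °C − 24.6 °C)/0.4075 = 161.7 W/m
From the inner boundary to the PVC/PTFE interface, ΣR_partial = 0.1397 m·K/W.
T_interface = T_in − Q'·ΣR_partial = 90.5 °C − (161.7)(0.1397) = 67.9 °C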